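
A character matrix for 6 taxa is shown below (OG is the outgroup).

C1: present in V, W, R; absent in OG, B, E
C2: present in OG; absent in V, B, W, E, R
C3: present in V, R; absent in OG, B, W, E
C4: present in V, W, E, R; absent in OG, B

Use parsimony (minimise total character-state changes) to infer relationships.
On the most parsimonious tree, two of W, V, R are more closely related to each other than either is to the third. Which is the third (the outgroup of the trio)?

Character polarity is set by the outgroup: the derived state is whichever differs from the outgroup's state, so for C2 the derived state is 'absent', and for the remaining characters it is 'present'.
C1 (derived state 'present') is shared by R, V, and W — a synapomorphy uniting that clade.
All ingroup taxa share the derived state 'absent' for C2; it defines the ingroup but does not resolve relationships within it.
C3: derived state 'present' in R and V only — synapomorphy for {R, V}.
C4 (derived state 'present') is shared by E, R, V, and W — a synapomorphy uniting that clade.
Most parsimonious ingroup topology: ((((V,R),W),E),B).
R and V share a more recent common ancestor with each other than either does with W, so W is the least closely related of the three.

W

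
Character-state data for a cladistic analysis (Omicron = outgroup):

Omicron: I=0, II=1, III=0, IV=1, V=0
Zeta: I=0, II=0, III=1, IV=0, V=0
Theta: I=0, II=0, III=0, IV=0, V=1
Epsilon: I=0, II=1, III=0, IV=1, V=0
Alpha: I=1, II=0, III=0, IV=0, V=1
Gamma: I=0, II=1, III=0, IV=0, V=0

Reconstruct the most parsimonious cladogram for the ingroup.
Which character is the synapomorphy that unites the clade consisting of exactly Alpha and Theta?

Character polarity is set by the outgroup: the derived state is whichever differs from the outgroup's state, so for II, IV the derived state is '0', and for the remaining characters it is '1'.
I (derived state '1') is unique to Alpha (autapomorphy; uninformative for grouping).
II: derived state '0' in Alpha, Theta, and Zeta only — synapomorphy for {Alpha, Theta, Zeta}.
III (derived state '1') is unique to Zeta (autapomorphy; uninformative for grouping).
IV (derived state '0') is shared by Alpha, Gamma, Theta, and Zeta — a synapomorphy uniting that clade.
V (derived state '1') is shared by Alpha and Theta — a synapomorphy uniting that clade.
Most parsimonious ingroup topology: (((Zeta,(Theta,Alpha)),Gamma),Epsilon).
The clade {Alpha, Theta} is supported by V: its derived state '1' occurs in exactly those taxa and in no other taxon (including the outgroup).

V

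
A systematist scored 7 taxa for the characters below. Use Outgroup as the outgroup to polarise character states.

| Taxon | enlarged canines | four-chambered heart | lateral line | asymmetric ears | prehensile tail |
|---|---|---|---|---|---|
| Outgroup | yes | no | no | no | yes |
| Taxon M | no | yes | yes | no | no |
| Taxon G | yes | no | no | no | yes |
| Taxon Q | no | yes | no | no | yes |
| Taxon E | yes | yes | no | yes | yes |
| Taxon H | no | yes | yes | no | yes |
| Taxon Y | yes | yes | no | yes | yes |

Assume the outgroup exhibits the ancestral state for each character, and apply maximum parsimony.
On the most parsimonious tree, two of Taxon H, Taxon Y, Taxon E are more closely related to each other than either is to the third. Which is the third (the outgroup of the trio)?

Taxon H

Character polarity is set by the outgroup: the derived state is whichever differs from the outgroup's state, so for enlarged canines, prehensile tail the derived state is 'no', and for the remaining characters it is 'yes'.
enlarged canines (derived state 'no') is shared by Taxon H, Taxon M, and Taxon Q — a synapomorphy uniting that clade.
four-chambered heart (derived state 'yes') is shared by Taxon E, Taxon H, Taxon M, Taxon Q, and Taxon Y — a synapomorphy uniting that clade.
Only Taxon H and Taxon M show the derived state 'yes' for lateral line, supporting them as a clade.
Only Taxon E and Taxon Y show the derived state 'yes' for asymmetric ears, supporting them as a clade.
prehensile tail (derived state 'no') is unique to Taxon M (autapomorphy; uninformative for grouping).
Most parsimonious ingroup topology: ((((Taxon M,Taxon H),Taxon Q),(Taxon E,Taxon Y)),Taxon G).
Taxon Y and Taxon E share a more recent common ancestor with each other than either does with Taxon H, so Taxon H is the least closely related of the three.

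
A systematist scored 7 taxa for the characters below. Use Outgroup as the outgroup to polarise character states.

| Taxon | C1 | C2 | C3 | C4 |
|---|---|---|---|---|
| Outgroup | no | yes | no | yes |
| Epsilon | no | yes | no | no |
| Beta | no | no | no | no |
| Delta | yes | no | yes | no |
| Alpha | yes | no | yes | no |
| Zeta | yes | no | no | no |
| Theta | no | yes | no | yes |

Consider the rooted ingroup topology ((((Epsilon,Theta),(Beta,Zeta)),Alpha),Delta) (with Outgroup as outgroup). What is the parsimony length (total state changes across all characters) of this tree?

Map each character onto ((((Epsilon,Theta),(Beta,Zeta)),Alpha),Delta) (rooted by Outgroup) and count the minimum state changes it requires (Fitch parsimony):
C1: 3; C2: 2; C3: 2; C4: 2.
Total tree length = 9.

9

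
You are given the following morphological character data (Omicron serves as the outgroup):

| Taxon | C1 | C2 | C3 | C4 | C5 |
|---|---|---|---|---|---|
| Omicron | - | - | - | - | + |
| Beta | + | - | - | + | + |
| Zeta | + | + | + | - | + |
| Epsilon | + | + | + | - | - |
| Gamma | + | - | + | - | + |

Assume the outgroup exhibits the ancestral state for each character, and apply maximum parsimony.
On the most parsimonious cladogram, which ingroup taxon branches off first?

Character polarity is set by the outgroup: the derived state is whichever differs from the outgroup's state, so for C5 the derived state is '-', and for the remaining characters it is '+'.
C1 (derived state '+') is shared by all ingroup taxa — unites the whole ingroup.
C2 (derived state '+') is shared by Epsilon and Zeta — a synapomorphy uniting that clade.
Only Epsilon, Gamma, and Zeta show the derived state '+' for C3, supporting them as a clade.
C4 (derived state '+') is unique to Beta (autapomorphy; uninformative for grouping).
C5 (derived state '-') is unique to Epsilon (autapomorphy; uninformative for grouping).
Most parsimonious ingroup topology: (Beta,((Zeta,Epsilon),Gamma)).
Beta is sister to the clade containing all other ingroup taxa, so it is the earliest-diverging (most basal) ingroup lineage.

Beta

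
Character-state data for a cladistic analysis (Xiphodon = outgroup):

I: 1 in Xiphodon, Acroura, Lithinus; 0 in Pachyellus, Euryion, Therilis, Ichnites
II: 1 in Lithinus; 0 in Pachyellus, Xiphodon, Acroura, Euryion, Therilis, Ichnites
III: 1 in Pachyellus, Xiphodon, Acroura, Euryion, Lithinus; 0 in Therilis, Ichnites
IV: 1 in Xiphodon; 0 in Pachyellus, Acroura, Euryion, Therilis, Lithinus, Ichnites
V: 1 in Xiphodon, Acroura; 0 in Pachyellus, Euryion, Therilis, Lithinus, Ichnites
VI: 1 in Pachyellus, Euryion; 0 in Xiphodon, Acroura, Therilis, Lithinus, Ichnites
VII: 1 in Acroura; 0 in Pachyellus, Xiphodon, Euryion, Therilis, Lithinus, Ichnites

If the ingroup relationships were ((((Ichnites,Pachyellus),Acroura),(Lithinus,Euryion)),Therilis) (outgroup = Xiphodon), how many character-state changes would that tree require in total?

Map each character onto ((((Ichnites,Pachyellus),Acroura),(Lithinus,Euryion)),Therilis) (rooted by Xiphodon) and count the minimum state changes it requires (Fitch parsimony):
I: 3; II: 1; III: 2; IV: 1; V: 2; VI: 2; VII: 1.
Total tree length = 12.

12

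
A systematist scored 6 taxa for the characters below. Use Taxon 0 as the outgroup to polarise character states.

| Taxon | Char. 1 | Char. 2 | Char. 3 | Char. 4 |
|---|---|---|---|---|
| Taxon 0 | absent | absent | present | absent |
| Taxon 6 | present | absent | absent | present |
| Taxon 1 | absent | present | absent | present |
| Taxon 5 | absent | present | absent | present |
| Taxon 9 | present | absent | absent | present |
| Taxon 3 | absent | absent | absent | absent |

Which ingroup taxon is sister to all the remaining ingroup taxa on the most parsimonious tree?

Character polarity is set by the outgroup: the derived state is whichever differs from the outgroup's state, so for Char. 3 the derived state is 'absent', and for the remaining characters it is 'present'.
Char. 1: derived state 'present' in Taxon 6 and Taxon 9 only — synapomorphy for {Taxon 6, Taxon 9}.
Char. 2: derived state 'present' in Taxon 1 and Taxon 5 only — synapomorphy for {Taxon 1, Taxon 5}.
All ingroup taxa share the derived state 'absent' for Char. 3; it defines the ingroup but does not resolve relationships within it.
Char. 4: derived state 'present' in Taxon 1, Taxon 5, Taxon 6, and Taxon 9 only — synapomorphy for {Taxon 1, Taxon 5, Taxon 6, Taxon 9}.
Most parsimonious ingroup topology: (((Taxon 6,Taxon 9),(Taxon 1,Taxon 5)),Taxon 3).
Taxon 3 is sister to the clade containing all other ingroup taxa, so it is the earliest-diverging (most basal) ingroup lineage.

Taxon 3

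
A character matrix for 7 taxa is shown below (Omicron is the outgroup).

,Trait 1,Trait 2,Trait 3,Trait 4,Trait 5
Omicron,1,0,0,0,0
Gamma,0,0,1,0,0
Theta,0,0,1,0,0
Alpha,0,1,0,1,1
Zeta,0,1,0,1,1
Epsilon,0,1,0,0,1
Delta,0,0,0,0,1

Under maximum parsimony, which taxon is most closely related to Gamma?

Character polarity is set by the outgroup: the derived state is whichever differs from the outgroup's state, so for Trait 1 the derived state is '0', and for the remaining characters it is '1'.
Trait 1 (derived state '0') is shared by all ingroup taxa — unites the whole ingroup.
Trait 2: derived state '1' in Alpha, Epsilon, and Zeta only — synapomorphy for {Alpha, Epsilon, Zeta}.
Trait 3: derived state '1' in Gamma and Theta only — synapomorphy for {Gamma, Theta}.
Only Alpha and Zeta show the derived state '1' for Trait 4, supporting them as a clade.
Trait 5: derived state '1' in Alpha, Delta, Epsilon, and Zeta only — synapomorphy for {Alpha, Delta, Epsilon, Zeta}.
Most parsimonious ingroup topology: ((Gamma,Theta),(((Alpha,Zeta),Epsilon),Delta)).
Gamma and Theta form a cherry on this tree, so they are sister taxa.

Theta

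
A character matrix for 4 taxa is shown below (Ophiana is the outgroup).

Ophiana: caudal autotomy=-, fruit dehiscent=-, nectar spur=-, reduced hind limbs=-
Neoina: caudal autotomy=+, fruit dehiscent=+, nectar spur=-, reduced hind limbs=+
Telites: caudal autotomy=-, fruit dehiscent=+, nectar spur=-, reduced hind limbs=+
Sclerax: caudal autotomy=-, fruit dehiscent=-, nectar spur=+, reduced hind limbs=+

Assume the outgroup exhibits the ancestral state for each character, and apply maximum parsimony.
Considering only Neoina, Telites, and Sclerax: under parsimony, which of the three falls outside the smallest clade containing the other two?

Sclerax

The outgroup has state '-' for every character, so '+' is the derived state throughout.
caudal autotomy (derived state '+') is unique to Neoina (autapomorphy; uninformative for grouping).
fruit dehiscent (derived state '+') is shared by Neoina and Telites — a synapomorphy uniting that clade.
nectar spur: derived state '+' in Sclerax only — an autapomorphy, so it tells us nothing about relationships among taxa.
reduced hind limbs (derived state '+') is shared by all ingroup taxa — unites the whole ingroup.
Most parsimonious ingroup topology: ((Neoina,Telites),Sclerax).
Neoina and Telites share a more recent common ancestor with each other than either does with Sclerax, so Sclerax is the least closely related of the three.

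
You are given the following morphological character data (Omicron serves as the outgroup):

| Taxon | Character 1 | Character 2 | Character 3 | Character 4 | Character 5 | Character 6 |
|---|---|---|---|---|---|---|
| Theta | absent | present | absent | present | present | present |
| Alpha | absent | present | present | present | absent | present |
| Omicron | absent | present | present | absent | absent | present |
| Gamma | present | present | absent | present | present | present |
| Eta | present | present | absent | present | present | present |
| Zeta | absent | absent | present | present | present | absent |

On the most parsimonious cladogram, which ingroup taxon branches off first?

Alpha

Character polarity is set by the outgroup: the derived state is whichever differs from the outgroup's state, so for Character 2, Character 3, Character 6 the derived state is 'absent', and for the remaining characters it is 'present'.
Only Eta and Gamma show the derived state 'present' for Character 1, supporting them as a clade.
Character 2 (derived state 'absent') is unique to Zeta (autapomorphy; uninformative for grouping).
Only Eta, Gamma, and Theta show the derived state 'absent' for Character 3, supporting them as a clade.
All ingroup taxa share the derived state 'present' for Character 4; it defines the ingroup but does not resolve relationships within it.
Only Eta, Gamma, Theta, and Zeta show the derived state 'present' for Character 5, supporting them as a clade.
Character 6 (derived state 'absent') is unique to Zeta (autapomorphy; uninformative for grouping).
Most parsimonious ingroup topology: ((((Eta,Gamma),Theta),Zeta),Alpha).
Alpha is sister to the clade containing all other ingroup taxa, so it is the earliest-diverging (most basal) ingroup lineage.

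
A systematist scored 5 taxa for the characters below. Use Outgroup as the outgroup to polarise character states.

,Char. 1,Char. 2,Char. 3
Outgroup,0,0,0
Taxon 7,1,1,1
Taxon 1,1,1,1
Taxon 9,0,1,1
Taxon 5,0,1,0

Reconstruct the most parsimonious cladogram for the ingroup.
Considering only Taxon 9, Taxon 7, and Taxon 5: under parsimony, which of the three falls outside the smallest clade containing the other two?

Taxon 5

The outgroup has state '0' for every character, so '1' is the derived state throughout.
Char. 1 (derived state '1') is shared by Taxon 1 and Taxon 7 — a synapomorphy uniting that clade.
All ingroup taxa share the derived state '1' for Char. 2; it defines the ingroup but does not resolve relationships within it.
Char. 3: derived state '1' in Taxon 1, Taxon 7, and Taxon 9 only — synapomorphy for {Taxon 1, Taxon 7, Taxon 9}.
Most parsimonious ingroup topology: (((Taxon 7,Taxon 1),Taxon 9),Taxon 5).
Taxon 9 and Taxon 7 share a more recent common ancestor with each other than either does with Taxon 5, so Taxon 5 is the least closely related of the three.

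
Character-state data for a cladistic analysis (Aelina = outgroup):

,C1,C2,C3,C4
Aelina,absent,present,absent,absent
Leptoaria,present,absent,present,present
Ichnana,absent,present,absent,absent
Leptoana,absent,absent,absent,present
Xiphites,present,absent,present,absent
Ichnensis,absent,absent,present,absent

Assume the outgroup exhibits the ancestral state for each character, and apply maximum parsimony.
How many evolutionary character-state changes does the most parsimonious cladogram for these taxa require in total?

5

Character polarity is set by the outgroup: the derived state is whichever differs from the outgroup's state, so for C2 the derived state is 'absent', and for the remaining characters it is 'present'.
C1 (derived state 'present') is shared by Leptoaria and Xiphites — a synapomorphy uniting that clade.
C2: derived state 'absent' in Ichnensis, Leptoana, Leptoaria, and Xiphites only — synapomorphy for {Ichnensis, Leptoana, Leptoaria, Xiphites}.
C3 (derived state 'present') is shared by Ichnensis, Leptoaria, and Xiphites — a synapomorphy uniting that clade.
C4 groups Leptoana and Leptoaria, which is incompatible with the clades supported by the remaining characters; treating it as convergent (homoplasy) costs fewer steps than any alternative tree.
Most parsimonious ingroup topology: ((((Leptoaria,Xiphites),Ichnensis),Leptoana),Ichnana).
Changes per character on this tree: C1: 1; C2: 1; C3: 1; C4: 2.
Total = 5.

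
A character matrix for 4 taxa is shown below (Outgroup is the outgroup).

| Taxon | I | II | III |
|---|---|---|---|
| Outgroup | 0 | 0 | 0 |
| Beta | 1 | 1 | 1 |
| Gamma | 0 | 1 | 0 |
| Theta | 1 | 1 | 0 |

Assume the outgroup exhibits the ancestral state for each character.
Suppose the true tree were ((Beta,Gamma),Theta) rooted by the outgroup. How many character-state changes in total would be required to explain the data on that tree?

Map each character onto ((Beta,Gamma),Theta) (rooted by Outgroup) and count the minimum state changes it requires (Fitch parsimony):
I: 2; II: 1; III: 1.
Total tree length = 4.

4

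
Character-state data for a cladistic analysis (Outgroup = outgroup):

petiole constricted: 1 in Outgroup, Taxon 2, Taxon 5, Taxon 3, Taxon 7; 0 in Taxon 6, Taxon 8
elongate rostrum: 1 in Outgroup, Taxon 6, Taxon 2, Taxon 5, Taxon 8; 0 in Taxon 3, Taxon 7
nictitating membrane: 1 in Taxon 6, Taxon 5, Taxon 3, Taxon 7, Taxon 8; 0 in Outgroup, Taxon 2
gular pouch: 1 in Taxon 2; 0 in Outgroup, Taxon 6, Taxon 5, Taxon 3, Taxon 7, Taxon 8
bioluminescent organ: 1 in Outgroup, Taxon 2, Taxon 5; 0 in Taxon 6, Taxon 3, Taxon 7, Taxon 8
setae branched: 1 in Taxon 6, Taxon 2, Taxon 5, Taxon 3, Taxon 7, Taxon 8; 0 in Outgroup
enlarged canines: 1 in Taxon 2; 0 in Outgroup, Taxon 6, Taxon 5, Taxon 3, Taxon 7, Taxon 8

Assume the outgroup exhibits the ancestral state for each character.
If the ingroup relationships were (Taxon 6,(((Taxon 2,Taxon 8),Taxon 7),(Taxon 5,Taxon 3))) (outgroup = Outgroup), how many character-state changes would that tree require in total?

12

Map each character onto (Taxon 6,(((Taxon 2,Taxon 8),Taxon 7),(Taxon 5,Taxon 3))) (rooted by Outgroup) and count the minimum state changes it requires (Fitch parsimony):
petiole constricted: 2; elongate rostrum: 2; nictitating membrane: 2; gular pouch: 1; bioluminescent organ: 3; setae branched: 1; enlarged canines: 1.
Total tree length = 12.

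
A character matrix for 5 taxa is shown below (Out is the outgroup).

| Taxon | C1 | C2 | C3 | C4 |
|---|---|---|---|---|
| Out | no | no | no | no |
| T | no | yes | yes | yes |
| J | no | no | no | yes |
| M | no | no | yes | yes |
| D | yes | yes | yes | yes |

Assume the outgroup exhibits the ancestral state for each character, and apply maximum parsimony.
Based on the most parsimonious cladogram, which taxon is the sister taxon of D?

T

The outgroup has state 'no' for every character, so 'yes' is the derived state throughout.
C1: derived state 'yes' in D only — an autapomorphy, so it tells us nothing about relationships among taxa.
Only D and T show the derived state 'yes' for C2, supporting them as a clade.
C3 (derived state 'yes') is shared by D, M, and T — a synapomorphy uniting that clade.
All ingroup taxa share the derived state 'yes' for C4; it defines the ingroup but does not resolve relationships within it.
Most parsimonious ingroup topology: (((T,D),M),J).
D and T form a cherry on this tree, so they are sister taxa.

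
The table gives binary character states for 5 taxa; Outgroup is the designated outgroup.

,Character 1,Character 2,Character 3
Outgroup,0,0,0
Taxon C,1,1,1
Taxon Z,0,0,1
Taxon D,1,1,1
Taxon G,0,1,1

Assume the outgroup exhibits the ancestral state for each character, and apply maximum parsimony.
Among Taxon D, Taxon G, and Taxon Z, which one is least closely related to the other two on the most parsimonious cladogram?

Taxon Z

The outgroup has state '0' for every character, so '1' is the derived state throughout.
Character 1 (derived state '1') is shared by Taxon C and Taxon D — a synapomorphy uniting that clade.
Character 2: derived state '1' in Taxon C, Taxon D, and Taxon G only — synapomorphy for {Taxon C, Taxon D, Taxon G}.
Character 3 (derived state '1') is shared by all ingroup taxa — unites the whole ingroup.
Most parsimonious ingroup topology: (((Taxon C,Taxon D),Taxon G),Taxon Z).
Taxon G and Taxon D share a more recent common ancestor with each other than either does with Taxon Z, so Taxon Z is the least closely related of the three.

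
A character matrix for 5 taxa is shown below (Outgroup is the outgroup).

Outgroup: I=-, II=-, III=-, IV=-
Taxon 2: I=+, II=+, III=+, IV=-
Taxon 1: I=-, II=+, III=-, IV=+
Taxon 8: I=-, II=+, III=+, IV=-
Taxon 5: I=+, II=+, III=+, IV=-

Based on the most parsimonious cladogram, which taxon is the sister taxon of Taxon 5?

Taxon 2

The outgroup has state '-' for every character, so '+' is the derived state throughout.
Only Taxon 2 and Taxon 5 show the derived state '+' for I, supporting them as a clade.
II (derived state '+') is shared by all ingroup taxa — unites the whole ingroup.
Only Taxon 2, Taxon 5, and Taxon 8 show the derived state '+' for III, supporting them as a clade.
IV (derived state '+') is unique to Taxon 1 (autapomorphy; uninformative for grouping).
Most parsimonious ingroup topology: (((Taxon 2,Taxon 5),Taxon 8),Taxon 1).
Taxon 5 and Taxon 2 form a cherry on this tree, so they are sister taxa.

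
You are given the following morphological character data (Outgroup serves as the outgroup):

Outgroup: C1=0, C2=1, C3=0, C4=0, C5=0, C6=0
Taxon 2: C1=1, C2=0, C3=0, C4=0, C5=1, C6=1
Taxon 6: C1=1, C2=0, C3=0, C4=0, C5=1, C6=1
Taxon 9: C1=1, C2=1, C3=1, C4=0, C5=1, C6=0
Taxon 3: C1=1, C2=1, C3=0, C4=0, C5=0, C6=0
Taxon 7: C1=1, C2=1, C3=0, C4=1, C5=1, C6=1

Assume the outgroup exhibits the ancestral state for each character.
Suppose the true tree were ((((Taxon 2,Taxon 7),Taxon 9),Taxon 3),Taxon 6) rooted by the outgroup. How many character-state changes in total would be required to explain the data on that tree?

Map each character onto ((((Taxon 2,Taxon 7),Taxon 9),Taxon 3),Taxon 6) (rooted by Outgroup) and count the minimum state changes it requires (Fitch parsimony):
C1: 1; C2: 2; C3: 1; C4: 1; C5: 2; C6: 2.
Total tree length = 9.

9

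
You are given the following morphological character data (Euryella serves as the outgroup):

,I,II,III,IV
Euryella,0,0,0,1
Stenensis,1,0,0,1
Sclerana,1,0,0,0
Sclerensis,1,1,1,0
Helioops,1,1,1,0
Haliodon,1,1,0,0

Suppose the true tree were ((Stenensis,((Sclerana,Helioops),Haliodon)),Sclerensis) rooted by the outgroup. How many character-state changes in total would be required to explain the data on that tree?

8

Map each character onto ((Stenensis,((Sclerana,Helioops),Haliodon)),Sclerensis) (rooted by Euryella) and count the minimum state changes it requires (Fitch parsimony):
I: 1; II: 3; III: 2; IV: 2.
Total tree length = 8.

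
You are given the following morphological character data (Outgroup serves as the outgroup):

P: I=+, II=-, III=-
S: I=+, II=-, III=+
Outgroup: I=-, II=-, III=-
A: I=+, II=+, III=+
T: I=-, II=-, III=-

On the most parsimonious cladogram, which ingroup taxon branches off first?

T

The outgroup has state '-' for every character, so '+' is the derived state throughout.
I: derived state '+' in A, P, and S only — synapomorphy for {A, P, S}.
II: derived state '+' in A only — an autapomorphy, so it tells us nothing about relationships among taxa.
Only A and S show the derived state '+' for III, supporting them as a clade.
Most parsimonious ingroup topology: (((S,A),P),T).
T is sister to the clade containing all other ingroup taxa, so it is the earliest-diverging (most basal) ingroup lineage.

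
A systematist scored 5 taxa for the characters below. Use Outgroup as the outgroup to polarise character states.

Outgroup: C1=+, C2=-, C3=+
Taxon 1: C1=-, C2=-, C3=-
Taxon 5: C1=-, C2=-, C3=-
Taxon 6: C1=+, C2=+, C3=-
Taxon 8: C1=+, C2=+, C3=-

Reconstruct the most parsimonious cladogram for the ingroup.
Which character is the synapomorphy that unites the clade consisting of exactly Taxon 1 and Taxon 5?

C1

Character polarity is set by the outgroup: the derived state is whichever differs from the outgroup's state, so for C1, C3 the derived state is '-', and for the remaining characters it is '+'.
C1: derived state '-' in Taxon 1 and Taxon 5 only — synapomorphy for {Taxon 1, Taxon 5}.
Only Taxon 6 and Taxon 8 show the derived state '+' for C2, supporting them as a clade.
C3 (derived state '-') is shared by all ingroup taxa — unites the whole ingroup.
Most parsimonious ingroup topology: ((Taxon 1,Taxon 5),(Taxon 6,Taxon 8)).
The clade {Taxon 1, Taxon 5} is supported by C1: its derived state '-' occurs in exactly those taxa and in no other taxon (including the outgroup).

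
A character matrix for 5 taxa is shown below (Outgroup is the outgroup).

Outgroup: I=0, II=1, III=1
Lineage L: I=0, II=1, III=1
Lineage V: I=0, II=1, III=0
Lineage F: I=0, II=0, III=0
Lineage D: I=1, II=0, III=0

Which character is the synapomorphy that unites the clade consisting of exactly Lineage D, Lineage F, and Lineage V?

III

Character polarity is set by the outgroup: the derived state is whichever differs from the outgroup's state, so for II, III the derived state is '0', and for the remaining characters it is '1'.
I (derived state '1') is unique to Lineage D (autapomorphy; uninformative for grouping).
II: derived state '0' in Lineage D and Lineage F only — synapomorphy for {Lineage D, Lineage F}.
Only Lineage D, Lineage F, and Lineage V show the derived state '0' for III, supporting them as a clade.
Most parsimonious ingroup topology: (Lineage L,(Lineage V,(Lineage F,Lineage D))).
The clade {Lineage D, Lineage F, Lineage V} is supported by III: its derived state '0' occurs in exactly those taxa and in no other taxon (including the outgroup).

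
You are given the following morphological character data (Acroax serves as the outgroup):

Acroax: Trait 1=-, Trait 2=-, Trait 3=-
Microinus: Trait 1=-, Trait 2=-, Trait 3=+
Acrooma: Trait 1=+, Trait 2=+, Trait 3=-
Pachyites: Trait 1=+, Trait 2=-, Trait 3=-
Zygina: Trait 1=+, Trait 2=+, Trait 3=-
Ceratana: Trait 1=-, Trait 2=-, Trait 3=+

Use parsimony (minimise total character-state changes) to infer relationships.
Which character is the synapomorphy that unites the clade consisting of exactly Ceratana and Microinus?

Trait 3

The outgroup has state '-' for every character, so '+' is the derived state throughout.
Trait 1: derived state '+' in Acrooma, Pachyites, and Zygina only — synapomorphy for {Acrooma, Pachyites, Zygina}.
Only Acrooma and Zygina show the derived state '+' for Trait 2, supporting them as a clade.
Trait 3 (derived state '+') is shared by Ceratana and Microinus — a synapomorphy uniting that clade.
Most parsimonious ingroup topology: ((Microinus,Ceratana),((Acrooma,Zygina),Pachyites)).
The clade {Ceratana, Microinus} is supported by Trait 3: its derived state '+' occurs in exactly those taxa and in no other taxon (including the outgroup).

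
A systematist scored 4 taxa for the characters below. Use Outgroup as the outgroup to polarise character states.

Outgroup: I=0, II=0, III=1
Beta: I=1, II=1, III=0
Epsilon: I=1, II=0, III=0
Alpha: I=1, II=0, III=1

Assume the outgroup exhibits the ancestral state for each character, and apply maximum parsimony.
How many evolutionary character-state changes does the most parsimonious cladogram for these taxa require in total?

3

Character polarity is set by the outgroup: the derived state is whichever differs from the outgroup's state, so for III the derived state is '0', and for the remaining characters it is '1'.
I (derived state '1') is shared by all ingroup taxa — unites the whole ingroup.
II (derived state '1') is unique to Beta (autapomorphy; uninformative for grouping).
III: derived state '0' in Beta and Epsilon only — synapomorphy for {Beta, Epsilon}.
Most parsimonious ingroup topology: ((Beta,Epsilon),Alpha).
Changes per character on this tree: I: 1; II: 1; III: 1.
Total = 3.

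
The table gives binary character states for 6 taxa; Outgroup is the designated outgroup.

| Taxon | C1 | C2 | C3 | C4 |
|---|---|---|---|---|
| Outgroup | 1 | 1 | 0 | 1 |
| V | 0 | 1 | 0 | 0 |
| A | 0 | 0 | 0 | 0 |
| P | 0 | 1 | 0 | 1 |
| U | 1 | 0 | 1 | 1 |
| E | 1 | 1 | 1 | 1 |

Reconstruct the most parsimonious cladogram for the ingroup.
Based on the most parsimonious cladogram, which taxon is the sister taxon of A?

V

Character polarity is set by the outgroup: the derived state is whichever differs from the outgroup's state, so for C1, C2, C4 the derived state is '0', and for the remaining characters it is '1'.
C1: derived state '0' in A, P, and V only — synapomorphy for {A, P, V}.
C2 (state '0') occurs in A and U but conflicts with the nesting implied by the other characters — most parsimoniously interpreted as homoplasy.
C3: derived state '1' in E and U only — synapomorphy for {E, U}.
Only A and V show the derived state '0' for C4, supporting them as a clade.
Most parsimonious ingroup topology: (((V,A),P),(U,E)).
A and V form a cherry on this tree, so they are sister taxa.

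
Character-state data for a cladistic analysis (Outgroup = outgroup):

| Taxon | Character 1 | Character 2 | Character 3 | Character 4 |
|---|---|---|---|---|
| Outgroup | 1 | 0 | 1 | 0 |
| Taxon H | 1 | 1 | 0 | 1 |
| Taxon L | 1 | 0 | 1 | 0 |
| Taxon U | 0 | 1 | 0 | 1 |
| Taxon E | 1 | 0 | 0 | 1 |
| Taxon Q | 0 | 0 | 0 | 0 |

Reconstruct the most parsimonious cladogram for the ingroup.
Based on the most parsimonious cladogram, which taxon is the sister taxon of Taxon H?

Character polarity is set by the outgroup: the derived state is whichever differs from the outgroup's state, so for Character 1, Character 3 the derived state is '0', and for the remaining characters it is '1'.
Character 1 groups Taxon Q and Taxon U, which is incompatible with the clades supported by the remaining characters; treating it as convergent (homoplasy) costs fewer steps than any alternative tree.
Character 2: derived state '1' in Taxon H and Taxon U only — synapomorphy for {Taxon H, Taxon U}.
Character 3: derived state '0' in Taxon E, Taxon H, Taxon Q, and Taxon U only — synapomorphy for {Taxon E, Taxon H, Taxon Q, Taxon U}.
Only Taxon E, Taxon H, and Taxon U show the derived state '1' for Character 4, supporting them as a clade.
Most parsimonious ingroup topology: ((((Taxon H,Taxon U),Taxon E),Taxon Q),Taxon L).
Taxon H and Taxon U form a cherry on this tree, so they are sister taxa.

Taxon U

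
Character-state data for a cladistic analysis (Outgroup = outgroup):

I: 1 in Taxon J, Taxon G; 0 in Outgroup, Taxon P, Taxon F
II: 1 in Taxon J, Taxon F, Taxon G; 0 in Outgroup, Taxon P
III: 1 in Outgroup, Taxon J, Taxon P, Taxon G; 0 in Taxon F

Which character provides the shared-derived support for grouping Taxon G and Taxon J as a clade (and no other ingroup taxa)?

Character polarity is set by the outgroup: the derived state is whichever differs from the outgroup's state, so for III the derived state is '0', and for the remaining characters it is '1'.
Only Taxon G and Taxon J show the derived state '1' for I, supporting them as a clade.
II (derived state '1') is shared by Taxon F, Taxon G, and Taxon J — a synapomorphy uniting that clade.
III (derived state '0') is unique to Taxon F (autapomorphy; uninformative for grouping).
Most parsimonious ingroup topology: (((Taxon J,Taxon G),Taxon F),Taxon P).
The clade {Taxon G, Taxon J} is supported by I: its derived state '1' occurs in exactly those taxa and in no other taxon (including the outgroup).

I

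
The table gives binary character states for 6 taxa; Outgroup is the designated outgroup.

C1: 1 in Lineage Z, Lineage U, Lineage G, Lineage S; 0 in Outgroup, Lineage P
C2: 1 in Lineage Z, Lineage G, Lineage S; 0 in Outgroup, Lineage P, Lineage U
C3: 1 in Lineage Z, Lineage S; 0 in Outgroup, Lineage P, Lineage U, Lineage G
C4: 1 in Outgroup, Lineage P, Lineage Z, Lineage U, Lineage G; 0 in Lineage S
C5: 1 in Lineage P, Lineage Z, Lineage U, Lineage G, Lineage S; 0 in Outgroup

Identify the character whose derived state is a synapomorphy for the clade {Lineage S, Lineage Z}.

Character polarity is set by the outgroup: the derived state is whichever differs from the outgroup's state, so for C4 the derived state is '0', and for the remaining characters it is '1'.
C1: derived state '1' in Lineage G, Lineage S, Lineage U, and Lineage Z only — synapomorphy for {Lineage G, Lineage S, Lineage U, Lineage Z}.
Only Lineage G, Lineage S, and Lineage Z show the derived state '1' for C2, supporting them as a clade.
C3 (derived state '1') is shared by Lineage S and Lineage Z — a synapomorphy uniting that clade.
C4: derived state '0' in Lineage S only — an autapomorphy, so it tells us nothing about relationships among taxa.
C5 (derived state '1') is shared by all ingroup taxa — unites the whole ingroup.
Most parsimonious ingroup topology: (Lineage P,(((Lineage Z,Lineage S),Lineage G),Lineage U)).
The clade {Lineage S, Lineage Z} is supported by C3: its derived state '1' occurs in exactly those taxa and in no other taxon (including the outgroup).

C3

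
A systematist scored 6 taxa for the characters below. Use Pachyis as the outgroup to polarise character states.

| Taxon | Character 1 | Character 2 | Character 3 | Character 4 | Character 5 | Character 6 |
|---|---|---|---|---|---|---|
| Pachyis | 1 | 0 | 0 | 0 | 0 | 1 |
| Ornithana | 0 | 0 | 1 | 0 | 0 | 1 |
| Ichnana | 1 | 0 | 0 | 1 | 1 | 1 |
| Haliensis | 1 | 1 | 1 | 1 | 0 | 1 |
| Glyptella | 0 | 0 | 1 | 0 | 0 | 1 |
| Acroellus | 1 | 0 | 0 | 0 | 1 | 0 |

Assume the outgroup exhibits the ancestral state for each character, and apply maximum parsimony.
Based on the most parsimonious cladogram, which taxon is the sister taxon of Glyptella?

Ornithana

Character polarity is set by the outgroup: the derived state is whichever differs from the outgroup's state, so for Character 1, Character 6 the derived state is '0', and for the remaining characters it is '1'.
Character 1: derived state '0' in Glyptella and Ornithana only — synapomorphy for {Glyptella, Ornithana}.
Character 2 (derived state '1') is unique to Haliensis (autapomorphy; uninformative for grouping).
Character 3: derived state '1' in Glyptella, Haliensis, and Ornithana only — synapomorphy for {Glyptella, Haliensis, Ornithana}.
Character 4 groups Haliensis and Ichnana, which is incompatible with the clades supported by the remaining characters; treating it as convergent (homoplasy) costs fewer steps than any alternative tree.
Character 5 (derived state '1') is shared by Acroellus and Ichnana — a synapomorphy uniting that clade.
Character 6 (derived state '0') is unique to Acroellus (autapomorphy; uninformative for grouping).
Most parsimonious ingroup topology: (((Ornithana,Glyptella),Haliensis),(Ichnana,Acroellus)).
Glyptella and Ornithana form a cherry on this tree, so they are sister taxa.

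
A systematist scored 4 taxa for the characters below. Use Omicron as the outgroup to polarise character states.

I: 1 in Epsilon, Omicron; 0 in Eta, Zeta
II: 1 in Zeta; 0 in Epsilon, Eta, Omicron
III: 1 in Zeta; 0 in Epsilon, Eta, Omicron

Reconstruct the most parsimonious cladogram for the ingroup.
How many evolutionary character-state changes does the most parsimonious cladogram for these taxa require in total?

3

Character polarity is set by the outgroup: the derived state is whichever differs from the outgroup's state, so for I the derived state is '0', and for the remaining characters it is '1'.
Only Eta and Zeta show the derived state '0' for I, supporting them as a clade.
II (derived state '1') is unique to Zeta (autapomorphy; uninformative for grouping).
III: derived state '1' in Zeta only — an autapomorphy, so it tells us nothing about relationships among taxa.
Most parsimonious ingroup topology: ((Zeta,Eta),Epsilon).
Changes per character on this tree: I: 1; II: 1; III: 1.
Total = 3.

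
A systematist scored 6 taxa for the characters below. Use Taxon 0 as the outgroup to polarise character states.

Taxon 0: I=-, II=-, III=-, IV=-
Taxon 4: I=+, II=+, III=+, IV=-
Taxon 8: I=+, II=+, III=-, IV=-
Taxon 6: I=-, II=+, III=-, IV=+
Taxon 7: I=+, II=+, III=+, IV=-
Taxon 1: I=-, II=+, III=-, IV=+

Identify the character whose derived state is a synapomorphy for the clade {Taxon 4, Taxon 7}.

The outgroup has state '-' for every character, so '+' is the derived state throughout.
I: derived state '+' in Taxon 4, Taxon 7, and Taxon 8 only — synapomorphy for {Taxon 4, Taxon 7, Taxon 8}.
II (derived state '+') is shared by all ingroup taxa — unites the whole ingroup.
Only Taxon 4 and Taxon 7 show the derived state '+' for III, supporting them as a clade.
Only Taxon 1 and Taxon 6 show the derived state '+' for IV, supporting them as a clade.
Most parsimonious ingroup topology: (((Taxon 4,Taxon 7),Taxon 8),(Taxon 6,Taxon 1)).
The clade {Taxon 4, Taxon 7} is supported by III: its derived state '+' occurs in exactly those taxa and in no other taxon (including the outgroup).

III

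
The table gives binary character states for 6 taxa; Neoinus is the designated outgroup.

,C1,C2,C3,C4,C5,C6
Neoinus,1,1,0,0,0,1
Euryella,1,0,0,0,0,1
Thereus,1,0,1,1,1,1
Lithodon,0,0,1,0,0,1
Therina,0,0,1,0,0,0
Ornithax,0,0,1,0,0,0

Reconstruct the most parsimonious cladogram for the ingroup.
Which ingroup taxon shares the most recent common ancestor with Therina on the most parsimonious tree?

Ornithax

Character polarity is set by the outgroup: the derived state is whichever differs from the outgroup's state, so for C1, C2, C6 the derived state is '0', and for the remaining characters it is '1'.
C1: derived state '0' in Lithodon, Ornithax, and Therina only — synapomorphy for {Lithodon, Ornithax, Therina}.
C2 (derived state '0') is shared by all ingroup taxa — unites the whole ingroup.
Only Lithodon, Ornithax, Thereus, and Therina show the derived state '1' for C3, supporting them as a clade.
C4 (derived state '1') is unique to Thereus (autapomorphy; uninformative for grouping).
C5: derived state '1' in Thereus only — an autapomorphy, so it tells us nothing about relationships among taxa.
C6 (derived state '0') is shared by Ornithax and Therina — a synapomorphy uniting that clade.
Most parsimonious ingroup topology: (Euryella,(Thereus,(Lithodon,(Therina,Ornithax)))).
Therina and Ornithax form a cherry on this tree, so they are sister taxa.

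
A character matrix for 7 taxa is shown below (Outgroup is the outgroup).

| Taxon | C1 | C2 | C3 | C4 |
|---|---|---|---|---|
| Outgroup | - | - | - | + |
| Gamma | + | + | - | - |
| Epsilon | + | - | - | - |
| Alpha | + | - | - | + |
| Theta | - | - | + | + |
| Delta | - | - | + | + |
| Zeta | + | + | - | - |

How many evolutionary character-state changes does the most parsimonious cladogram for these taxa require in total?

4

Character polarity is set by the outgroup: the derived state is whichever differs from the outgroup's state, so for C4 the derived state is '-', and for the remaining characters it is '+'.
Only Alpha, Epsilon, Gamma, and Zeta show the derived state '+' for C1, supporting them as a clade.
Only Gamma and Zeta show the derived state '+' for C2, supporting them as a clade.
C3: derived state '+' in Delta and Theta only — synapomorphy for {Delta, Theta}.
Only Epsilon, Gamma, and Zeta show the derived state '-' for C4, supporting them as a clade.
Most parsimonious ingroup topology: ((((Gamma,Zeta),Epsilon),Alpha),(Theta,Delta)).
Changes per character on this tree: C1: 1; C2: 1; C3: 1; C4: 1.
Total = 4.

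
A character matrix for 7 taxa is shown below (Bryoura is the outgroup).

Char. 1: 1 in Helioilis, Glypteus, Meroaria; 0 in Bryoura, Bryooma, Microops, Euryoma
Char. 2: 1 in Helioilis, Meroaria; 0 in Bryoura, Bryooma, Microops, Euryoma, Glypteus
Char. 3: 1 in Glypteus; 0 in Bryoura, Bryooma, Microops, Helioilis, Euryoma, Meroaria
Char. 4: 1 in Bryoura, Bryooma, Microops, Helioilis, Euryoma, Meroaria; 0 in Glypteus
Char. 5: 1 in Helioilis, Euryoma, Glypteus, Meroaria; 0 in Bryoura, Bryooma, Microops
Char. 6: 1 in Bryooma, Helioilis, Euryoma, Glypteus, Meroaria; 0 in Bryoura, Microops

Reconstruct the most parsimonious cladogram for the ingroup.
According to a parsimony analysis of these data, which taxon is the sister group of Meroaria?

Helioilis

Character polarity is set by the outgroup: the derived state is whichever differs from the outgroup's state, so for Char. 4 the derived state is '0', and for the remaining characters it is '1'.
Char. 1: derived state '1' in Glypteus, Helioilis, and Meroaria only — synapomorphy for {Glypteus, Helioilis, Meroaria}.
Char. 2 (derived state '1') is shared by Helioilis and Meroaria — a synapomorphy uniting that clade.
Char. 3 (derived state '1') is unique to Glypteus (autapomorphy; uninformative for grouping).
Char. 4 (derived state '0') is unique to Glypteus (autapomorphy; uninformative for grouping).
Char. 5 (derived state '1') is shared by Euryoma, Glypteus, Helioilis, and Meroaria — a synapomorphy uniting that clade.
Char. 6: derived state '1' in Bryooma, Euryoma, Glypteus, Helioilis, and Meroaria only — synapomorphy for {Bryooma, Euryoma, Glypteus, Helioilis, Meroaria}.
Most parsimonious ingroup topology: ((Bryooma,(((Helioilis,Meroaria),Glypteus),Euryoma)),Microops).
Meroaria and Helioilis form a cherry on this tree, so they are sister taxa.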